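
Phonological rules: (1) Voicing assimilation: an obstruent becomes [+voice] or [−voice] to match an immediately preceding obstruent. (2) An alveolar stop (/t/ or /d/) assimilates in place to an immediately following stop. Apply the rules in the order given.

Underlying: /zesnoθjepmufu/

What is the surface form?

[zesnoθjepmufu]

Rule 1: no segment meets the rule's conditions; no change.
After rule 1: zesnoθjepmufu
Rule 2: no segment meets the rule's conditions; no change.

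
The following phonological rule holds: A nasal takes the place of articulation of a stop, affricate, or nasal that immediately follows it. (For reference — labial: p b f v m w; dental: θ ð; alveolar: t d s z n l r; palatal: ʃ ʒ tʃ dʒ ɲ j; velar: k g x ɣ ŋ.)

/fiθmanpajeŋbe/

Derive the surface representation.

/n/ before /p/ (labial) → [m]
/ŋ/ before /b/ (labial) → [m]

[fiθmampajembe]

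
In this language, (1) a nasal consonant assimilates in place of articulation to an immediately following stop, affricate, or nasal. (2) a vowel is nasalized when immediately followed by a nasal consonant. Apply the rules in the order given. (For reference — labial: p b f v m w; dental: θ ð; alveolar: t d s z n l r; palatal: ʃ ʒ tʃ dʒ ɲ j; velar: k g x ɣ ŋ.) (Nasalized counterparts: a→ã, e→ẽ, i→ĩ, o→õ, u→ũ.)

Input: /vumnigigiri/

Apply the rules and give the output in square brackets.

Rule 1: /m/ before /n/ (alveolar) → [n]
After rule 1: vunnigigiri
Rule 2: /u/ before nasal /n/ → [ũ]

[vũnnigigiri]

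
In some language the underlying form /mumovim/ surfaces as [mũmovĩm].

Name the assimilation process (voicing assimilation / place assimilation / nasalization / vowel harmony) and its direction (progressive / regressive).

/u/→[ũ] /i/→[ĩ].
Each target copies a feature from the following segment, so the direction is regressive.

nasalization, regressive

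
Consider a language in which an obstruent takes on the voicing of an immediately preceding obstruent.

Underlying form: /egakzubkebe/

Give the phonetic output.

[egaksubgebe]

/z/ after /k/ (voiceless) → [s]
/k/ after /b/ (voiced) → [g]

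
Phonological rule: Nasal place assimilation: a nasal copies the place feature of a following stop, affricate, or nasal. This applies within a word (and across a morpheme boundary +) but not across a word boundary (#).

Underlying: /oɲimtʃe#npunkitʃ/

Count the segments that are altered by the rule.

/m/ before /tʃ/ (palatal) → [ɲ]
/n/ before /p/ (labial) → [m]
/n/ before /k/ (velar) → [ŋ]
3 segments change.

3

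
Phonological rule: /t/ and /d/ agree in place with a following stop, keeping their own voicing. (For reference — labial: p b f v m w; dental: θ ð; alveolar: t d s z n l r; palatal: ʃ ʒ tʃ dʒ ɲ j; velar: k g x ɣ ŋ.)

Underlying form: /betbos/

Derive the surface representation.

[bepbos]

/t/ before /b/ (labial) → [p]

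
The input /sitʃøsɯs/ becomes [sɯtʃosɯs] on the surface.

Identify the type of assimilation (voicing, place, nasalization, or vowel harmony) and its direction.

vowel harmony, regressive

/i/→[ɯ] /ø/→[o].
Vowels agree with the last vowel, so the harmony is regressive.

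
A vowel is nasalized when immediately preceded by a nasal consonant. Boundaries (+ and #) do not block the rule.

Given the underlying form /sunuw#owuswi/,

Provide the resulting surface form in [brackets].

[sunũw#owuswi]

/u/ after nasal /n/ → [ũ]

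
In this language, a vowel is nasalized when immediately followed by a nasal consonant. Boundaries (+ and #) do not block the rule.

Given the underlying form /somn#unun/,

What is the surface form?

[sõmn#ũnũn]

/o/ before nasal /m/ → [õ]
/u/ before nasal /n/ → [ũ]
/u/ before nasal /n/ → [ũ]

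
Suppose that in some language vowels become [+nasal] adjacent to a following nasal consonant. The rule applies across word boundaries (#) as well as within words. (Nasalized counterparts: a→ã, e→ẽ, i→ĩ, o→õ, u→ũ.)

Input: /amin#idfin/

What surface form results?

[ãmĩn#idfĩn]

/a/ before nasal /m/ → [ã]
/i/ before nasal /n/ → [ĩ]
/i/ before nasal /n/ → [ĩ]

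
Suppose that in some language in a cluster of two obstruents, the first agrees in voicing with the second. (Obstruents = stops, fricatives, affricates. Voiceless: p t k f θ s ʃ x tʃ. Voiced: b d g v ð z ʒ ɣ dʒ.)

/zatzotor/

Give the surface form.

[zadzotor]

/t/ before /z/ (voiced) → [d]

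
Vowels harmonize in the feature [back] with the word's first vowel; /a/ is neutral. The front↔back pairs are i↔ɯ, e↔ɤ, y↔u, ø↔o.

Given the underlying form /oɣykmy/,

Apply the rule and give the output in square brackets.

/y/ harmonizes with /o/ ([+back]) → [u]
/y/ harmonizes with /o/ ([+back]) → [u]

[oɣukmu]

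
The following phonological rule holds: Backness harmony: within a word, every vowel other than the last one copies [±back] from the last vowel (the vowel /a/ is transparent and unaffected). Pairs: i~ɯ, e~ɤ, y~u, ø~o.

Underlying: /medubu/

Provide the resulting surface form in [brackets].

/e/ harmonizes with /u/ ([+back]) → [ɤ]

[mɤdubu]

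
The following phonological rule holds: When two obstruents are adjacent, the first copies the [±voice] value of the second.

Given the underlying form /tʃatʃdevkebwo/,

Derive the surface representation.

/tʃ/ before /d/ (voiced) → [dʒ]
/v/ before /k/ (voiceless) → [f]

[tʃadʒdefkebwo]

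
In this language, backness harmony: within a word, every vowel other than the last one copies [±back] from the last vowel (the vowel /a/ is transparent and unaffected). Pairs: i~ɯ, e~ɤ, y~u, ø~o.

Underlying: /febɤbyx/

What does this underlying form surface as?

/ɤ/ harmonizes with /y/ ([-back]) → [e]

[febebyx]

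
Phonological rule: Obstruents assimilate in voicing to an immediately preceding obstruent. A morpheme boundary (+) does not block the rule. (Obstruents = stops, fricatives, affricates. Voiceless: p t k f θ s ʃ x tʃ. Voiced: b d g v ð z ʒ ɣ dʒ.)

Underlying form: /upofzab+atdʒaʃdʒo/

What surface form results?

[upofsab+attʃaʃtʃo]

/z/ after /f/ (voiceless) → [s]
/dʒ/ after /t/ (voiceless) → [tʃ]
/dʒ/ after /ʃ/ (voiceless) → [tʃ]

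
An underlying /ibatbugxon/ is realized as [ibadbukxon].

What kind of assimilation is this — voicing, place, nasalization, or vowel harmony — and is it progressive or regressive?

voicing assimilation, regressive

/t/→[d] /g/→[k].
Each target copies a feature from the following segment, so the direction is regressive.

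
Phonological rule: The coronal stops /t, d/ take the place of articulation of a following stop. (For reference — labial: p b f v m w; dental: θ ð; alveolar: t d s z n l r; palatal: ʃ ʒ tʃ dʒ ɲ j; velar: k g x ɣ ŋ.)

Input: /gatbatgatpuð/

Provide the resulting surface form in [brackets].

/t/ before /b/ (labial) → [p]
/t/ before /g/ (velar) → [k]
/t/ before /p/ (labial) → [p]

[gapbakgappuð]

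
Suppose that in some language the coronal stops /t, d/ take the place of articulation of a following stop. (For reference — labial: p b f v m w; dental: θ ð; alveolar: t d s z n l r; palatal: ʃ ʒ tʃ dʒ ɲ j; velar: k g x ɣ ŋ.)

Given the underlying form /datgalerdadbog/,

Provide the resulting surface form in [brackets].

[dakgalerdabbog]

/t/ before /g/ (velar) → [k]
/d/ before /b/ (labial) → [b]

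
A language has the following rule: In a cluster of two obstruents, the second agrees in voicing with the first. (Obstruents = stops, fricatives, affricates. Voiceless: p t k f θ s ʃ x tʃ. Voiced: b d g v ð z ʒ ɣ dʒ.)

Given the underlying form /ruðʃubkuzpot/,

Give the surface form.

[ruðʒubguzbot]

/ʃ/ after /ð/ (voiced) → [ʒ]
/k/ after /b/ (voiced) → [g]
/p/ after /z/ (voiced) → [b]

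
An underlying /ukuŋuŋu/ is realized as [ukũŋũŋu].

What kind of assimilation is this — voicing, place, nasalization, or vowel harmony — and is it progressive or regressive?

/u/→[ũ] /u/→[ũ].
Each target copies a feature from the following segment, so the direction is regressive.

nasalization, regressive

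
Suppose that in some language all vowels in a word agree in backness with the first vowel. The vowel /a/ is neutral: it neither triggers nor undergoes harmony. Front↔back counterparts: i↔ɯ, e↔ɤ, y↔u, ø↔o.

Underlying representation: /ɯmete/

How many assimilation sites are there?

2

/e/ harmonizes with /ɯ/ ([+back]) → [ɤ]
/e/ harmonizes with /ɯ/ ([+back]) → [ɤ]
2 segments change.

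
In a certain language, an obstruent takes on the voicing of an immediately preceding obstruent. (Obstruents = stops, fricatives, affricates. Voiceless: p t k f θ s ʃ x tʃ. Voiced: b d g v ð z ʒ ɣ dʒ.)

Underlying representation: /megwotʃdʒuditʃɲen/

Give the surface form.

[megwotʃtʃuditʃɲen]

/dʒ/ after /tʃ/ (voiceless) → [tʃ]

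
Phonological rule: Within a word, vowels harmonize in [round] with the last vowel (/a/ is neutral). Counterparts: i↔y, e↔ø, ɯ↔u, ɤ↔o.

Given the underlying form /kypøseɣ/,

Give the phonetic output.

/y/ harmonizes with /e/ ([-round]) → [i]
/ø/ harmonizes with /e/ ([-round]) → [e]

[kipeseɣ]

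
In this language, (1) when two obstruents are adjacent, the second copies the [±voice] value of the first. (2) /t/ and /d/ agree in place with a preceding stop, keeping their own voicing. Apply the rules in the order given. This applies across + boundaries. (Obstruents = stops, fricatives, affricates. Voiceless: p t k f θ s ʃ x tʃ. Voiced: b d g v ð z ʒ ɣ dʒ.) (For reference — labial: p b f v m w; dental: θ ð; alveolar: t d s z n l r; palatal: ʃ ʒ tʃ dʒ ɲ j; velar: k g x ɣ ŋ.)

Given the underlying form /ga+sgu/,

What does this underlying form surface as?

Rule 1: /g/ after /s/ (voiceless) → [k]
After rule 1: ga+sku
Rule 2: no segment meets the rule's conditions; no change.

[ga+sku]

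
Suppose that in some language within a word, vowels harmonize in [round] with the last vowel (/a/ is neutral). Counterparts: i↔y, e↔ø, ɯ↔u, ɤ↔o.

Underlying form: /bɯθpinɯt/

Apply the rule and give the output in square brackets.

no segment meets the rule's conditions; no change.

[bɯθpinɯt]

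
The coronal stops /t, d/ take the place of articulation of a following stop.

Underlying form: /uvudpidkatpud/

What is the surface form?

[uvubpigkappud]

/d/ before /p/ (labial) → [b]
/d/ before /k/ (velar) → [g]
/t/ before /p/ (labial) → [p]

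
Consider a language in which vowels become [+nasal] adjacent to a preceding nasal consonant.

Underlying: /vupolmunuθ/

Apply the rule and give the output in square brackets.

[vupolmũnũθ]

/u/ after nasal /m/ → [ũ]
/u/ after nasal /n/ → [ũ]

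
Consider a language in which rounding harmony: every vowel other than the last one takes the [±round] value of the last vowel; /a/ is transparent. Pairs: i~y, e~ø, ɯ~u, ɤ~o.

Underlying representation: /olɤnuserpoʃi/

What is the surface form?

[ɤlɤnɯserpɤʃi]

/o/ harmonizes with /i/ ([-round]) → [ɤ]
/u/ harmonizes with /i/ ([-round]) → [ɯ]
/o/ harmonizes with /i/ ([-round]) → [ɤ]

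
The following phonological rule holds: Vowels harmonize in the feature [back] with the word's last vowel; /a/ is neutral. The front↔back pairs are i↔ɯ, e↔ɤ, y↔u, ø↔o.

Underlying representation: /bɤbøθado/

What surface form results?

[bɤboθado]

/ø/ harmonizes with /o/ ([+back]) → [o]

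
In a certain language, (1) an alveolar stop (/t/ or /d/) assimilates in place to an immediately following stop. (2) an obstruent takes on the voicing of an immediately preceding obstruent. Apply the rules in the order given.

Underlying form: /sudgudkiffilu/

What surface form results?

[sugguggiffilu]

Rule 1: /d/ before /g/ (velar) → [g]
Rule 1: /d/ before /k/ (velar) → [g]
After rule 1: suggugkiffilu
Rule 2: /k/ after /g/ (voiced) → [g]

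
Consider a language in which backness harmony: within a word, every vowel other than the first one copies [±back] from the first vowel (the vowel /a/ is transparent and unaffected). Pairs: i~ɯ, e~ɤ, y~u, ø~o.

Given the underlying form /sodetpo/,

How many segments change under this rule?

/e/ harmonizes with /o/ ([+back]) → [ɤ]
1 segment changes.

1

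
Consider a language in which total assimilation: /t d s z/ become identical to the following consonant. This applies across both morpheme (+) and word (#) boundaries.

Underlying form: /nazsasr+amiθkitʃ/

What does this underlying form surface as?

[nassarr+amiθkitʃ]

/z/ before /s/ → [s] (total assimilation)
/s/ before /r/ → [r] (total assimilation)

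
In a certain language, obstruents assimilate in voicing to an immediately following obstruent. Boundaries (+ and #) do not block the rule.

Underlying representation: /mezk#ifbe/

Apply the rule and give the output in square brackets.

[mesk#ivbe]

/z/ before /k/ (voiceless) → [s]
/f/ before /b/ (voiced) → [v]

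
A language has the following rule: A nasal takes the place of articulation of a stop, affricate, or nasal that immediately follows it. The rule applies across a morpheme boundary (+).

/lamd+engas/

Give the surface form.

[land+eŋgas]

/m/ before /d/ (alveolar) → [n]
/n/ before /g/ (velar) → [ŋ]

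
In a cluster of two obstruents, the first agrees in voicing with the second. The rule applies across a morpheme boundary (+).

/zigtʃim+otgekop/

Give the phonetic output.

/g/ before /tʃ/ (voiceless) → [k]
/t/ before /g/ (voiced) → [d]

[ziktʃim+odgekop]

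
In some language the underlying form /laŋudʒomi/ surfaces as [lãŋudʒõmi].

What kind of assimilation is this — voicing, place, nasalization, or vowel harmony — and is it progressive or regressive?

/a/→[ã] /o/→[õ].
Each target copies a feature from the following segment, so the direction is regressive.

nasalization, regressive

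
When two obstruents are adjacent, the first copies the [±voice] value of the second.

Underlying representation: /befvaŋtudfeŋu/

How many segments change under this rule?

2

/f/ before /v/ (voiced) → [v]
/d/ before /f/ (voiceless) → [t]
2 segments change.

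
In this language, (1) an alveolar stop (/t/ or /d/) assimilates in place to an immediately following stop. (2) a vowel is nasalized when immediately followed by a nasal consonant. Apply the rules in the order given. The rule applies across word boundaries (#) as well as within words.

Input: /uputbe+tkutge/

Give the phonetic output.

Rule 1: /t/ before /b/ (labial) → [p]
Rule 1: /t/ before /k/ (velar) → [k]
Rule 1: /t/ before /g/ (velar) → [k]
After rule 1: upupbe+kkukge
Rule 2: no segment meets the rule's conditions; no change.

[upupbe+kkukge]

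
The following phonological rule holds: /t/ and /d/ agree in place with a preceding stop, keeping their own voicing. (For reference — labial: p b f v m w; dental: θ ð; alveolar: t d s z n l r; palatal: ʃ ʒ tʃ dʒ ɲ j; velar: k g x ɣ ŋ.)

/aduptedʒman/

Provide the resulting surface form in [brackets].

/t/ after /p/ (labial) → [p]

[aduppedʒman]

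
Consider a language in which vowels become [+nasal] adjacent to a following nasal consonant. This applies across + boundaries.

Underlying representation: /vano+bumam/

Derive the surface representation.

[vãno+bũmãm]

/a/ before nasal /n/ → [ã]
/u/ before nasal /m/ → [ũ]
/a/ before nasal /m/ → [ã]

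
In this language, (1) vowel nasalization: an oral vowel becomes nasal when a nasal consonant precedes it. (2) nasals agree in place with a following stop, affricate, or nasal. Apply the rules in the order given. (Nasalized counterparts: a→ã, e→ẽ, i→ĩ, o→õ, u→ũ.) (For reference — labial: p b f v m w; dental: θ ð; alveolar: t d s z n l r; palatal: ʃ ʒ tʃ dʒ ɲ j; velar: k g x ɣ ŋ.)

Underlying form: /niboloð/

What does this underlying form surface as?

Rule 1: /i/ after nasal /n/ → [ĩ]
After rule 1: nĩboloð
Rule 2: no segment meets the rule's conditions; no change.

[nĩboloð]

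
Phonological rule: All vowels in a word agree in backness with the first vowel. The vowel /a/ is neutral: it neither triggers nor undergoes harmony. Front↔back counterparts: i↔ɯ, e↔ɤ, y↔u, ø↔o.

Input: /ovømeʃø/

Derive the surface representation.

/ø/ harmonizes with /o/ ([+back]) → [o]
/e/ harmonizes with /o/ ([+back]) → [ɤ]
/ø/ harmonizes with /o/ ([+back]) → [o]

[ovomɤʃo]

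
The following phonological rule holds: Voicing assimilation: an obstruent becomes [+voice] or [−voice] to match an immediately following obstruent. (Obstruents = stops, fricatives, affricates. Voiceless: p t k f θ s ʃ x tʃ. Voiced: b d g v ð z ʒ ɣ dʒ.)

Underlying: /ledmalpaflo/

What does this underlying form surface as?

[ledmalpaflo]

no segment meets the rule's conditions; no change.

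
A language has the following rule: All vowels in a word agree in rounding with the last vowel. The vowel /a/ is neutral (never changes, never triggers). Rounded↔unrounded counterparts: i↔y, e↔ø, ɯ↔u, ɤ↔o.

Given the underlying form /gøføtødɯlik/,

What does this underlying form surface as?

/ø/ harmonizes with /i/ ([-round]) → [e]
/ø/ harmonizes with /i/ ([-round]) → [e]
/ø/ harmonizes with /i/ ([-round]) → [e]

[gefetedɯlik]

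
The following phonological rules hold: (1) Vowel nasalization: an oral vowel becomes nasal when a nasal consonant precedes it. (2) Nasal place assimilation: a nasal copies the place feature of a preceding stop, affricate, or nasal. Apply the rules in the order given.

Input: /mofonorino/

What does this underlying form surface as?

[mõfonõrinõ]

Rule 1: /o/ after nasal /m/ → [õ]
Rule 1: /o/ after nasal /n/ → [õ]
Rule 1: /o/ after nasal /n/ → [õ]
After rule 1: mõfonõrinõ
Rule 2: no segment meets the rule's conditions; no change.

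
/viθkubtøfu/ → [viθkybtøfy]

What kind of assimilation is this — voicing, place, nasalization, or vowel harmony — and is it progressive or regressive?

vowel harmony, progressive

/u/→[y] /u/→[y].
Vowels agree with the first vowel, so the harmony is progressive.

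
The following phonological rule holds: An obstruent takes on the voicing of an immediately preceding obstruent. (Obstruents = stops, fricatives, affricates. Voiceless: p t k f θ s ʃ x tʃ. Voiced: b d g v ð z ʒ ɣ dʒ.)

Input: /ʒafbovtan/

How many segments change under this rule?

/b/ after /f/ (voiceless) → [p]
/t/ after /v/ (voiced) → [d]
2 segments change.

2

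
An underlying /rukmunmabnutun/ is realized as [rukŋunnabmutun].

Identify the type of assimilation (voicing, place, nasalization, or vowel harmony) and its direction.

/m/→[ŋ] /m/→[n] /n/→[m].
Each target copies a feature from the preceding segment, so the direction is progressive.

place assimilation, progressive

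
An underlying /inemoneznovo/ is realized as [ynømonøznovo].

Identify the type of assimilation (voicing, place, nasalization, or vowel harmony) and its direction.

vowel harmony, regressive

/i/→[y] /e/→[ø] /e/→[ø].
Vowels agree with the last vowel, so the harmony is regressive.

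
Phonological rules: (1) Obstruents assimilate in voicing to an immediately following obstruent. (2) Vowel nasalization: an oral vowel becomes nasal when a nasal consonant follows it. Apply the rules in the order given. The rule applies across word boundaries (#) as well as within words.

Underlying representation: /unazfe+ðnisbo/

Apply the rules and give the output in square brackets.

[ũnasfe+ðnizbo]

Rule 1: /z/ before /f/ (voiceless) → [s]
Rule 1: /s/ before /b/ (voiced) → [z]
After rule 1: unasfe+ðnizbo
Rule 2: /u/ before nasal /n/ → [ũ]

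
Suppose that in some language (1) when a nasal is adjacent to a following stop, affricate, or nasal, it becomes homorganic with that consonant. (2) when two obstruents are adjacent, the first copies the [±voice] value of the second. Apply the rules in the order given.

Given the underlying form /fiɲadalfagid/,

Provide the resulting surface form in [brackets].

[fiɲadalfagid]

Rule 1: no segment meets the rule's conditions; no change.
After rule 1: fiɲadalfagid
Rule 2: no segment meets the rule's conditions; no change.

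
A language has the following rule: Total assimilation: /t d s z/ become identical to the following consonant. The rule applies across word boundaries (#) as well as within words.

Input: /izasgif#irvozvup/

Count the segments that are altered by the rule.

2

/s/ before /g/ → [g] (total assimilation)
/z/ before /v/ → [v] (total assimilation)
2 segments change.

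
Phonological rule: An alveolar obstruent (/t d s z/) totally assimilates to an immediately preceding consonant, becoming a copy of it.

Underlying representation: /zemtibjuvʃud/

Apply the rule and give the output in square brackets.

[zemmibjuvʃud]

/t/ after /m/ → [m] (total assimilation)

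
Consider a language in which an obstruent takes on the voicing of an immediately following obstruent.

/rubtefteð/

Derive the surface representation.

/b/ before /t/ (voiceless) → [p]

[ruptefteð]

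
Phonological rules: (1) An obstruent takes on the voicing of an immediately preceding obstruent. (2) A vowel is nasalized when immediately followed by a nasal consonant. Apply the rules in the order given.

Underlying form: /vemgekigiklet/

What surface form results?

Rule 1: no segment meets the rule's conditions; no change.
After rule 1: vemgekigiklet
Rule 2: /e/ before nasal /m/ → [ẽ]

[vẽmgekigiklet]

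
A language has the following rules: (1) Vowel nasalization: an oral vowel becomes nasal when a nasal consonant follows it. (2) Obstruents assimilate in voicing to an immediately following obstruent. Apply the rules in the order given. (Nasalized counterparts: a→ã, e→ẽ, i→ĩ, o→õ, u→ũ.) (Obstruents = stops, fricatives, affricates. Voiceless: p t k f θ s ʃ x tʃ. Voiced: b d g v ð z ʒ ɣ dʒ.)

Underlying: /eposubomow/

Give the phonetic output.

Rule 1: /o/ before nasal /m/ → [õ]
After rule 1: eposubõmow
Rule 2: no segment meets the rule's conditions; no change.

[eposubõmow]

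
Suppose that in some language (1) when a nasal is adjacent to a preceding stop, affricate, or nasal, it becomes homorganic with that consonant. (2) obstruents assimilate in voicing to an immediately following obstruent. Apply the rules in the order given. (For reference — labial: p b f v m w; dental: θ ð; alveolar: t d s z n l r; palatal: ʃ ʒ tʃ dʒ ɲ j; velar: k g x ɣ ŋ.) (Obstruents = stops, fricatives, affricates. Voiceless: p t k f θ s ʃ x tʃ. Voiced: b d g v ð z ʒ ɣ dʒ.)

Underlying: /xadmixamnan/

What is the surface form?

Rule 1: /m/ after /d/ (alveolar) → [n]
Rule 1: /n/ after /m/ (labial) → [m]
After rule 1: xadnixamman
Rule 2: no segment meets the rule's conditions; no change.

[xadnixamman]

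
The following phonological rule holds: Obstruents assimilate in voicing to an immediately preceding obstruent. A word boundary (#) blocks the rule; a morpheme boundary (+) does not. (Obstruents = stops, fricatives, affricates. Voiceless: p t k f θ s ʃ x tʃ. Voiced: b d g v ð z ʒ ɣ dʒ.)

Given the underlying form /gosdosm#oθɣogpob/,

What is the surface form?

/d/ after /s/ (voiceless) → [t]
/ɣ/ after /θ/ (voiceless) → [x]
/p/ after /g/ (voiced) → [b]

[gostosm#oθxogbob]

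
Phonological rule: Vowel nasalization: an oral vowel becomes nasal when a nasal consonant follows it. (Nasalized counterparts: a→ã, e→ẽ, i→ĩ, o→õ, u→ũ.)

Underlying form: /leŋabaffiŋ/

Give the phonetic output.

/e/ before nasal /ŋ/ → [ẽ]
/i/ before nasal /ŋ/ → [ĩ]

[lẽŋabaffĩŋ]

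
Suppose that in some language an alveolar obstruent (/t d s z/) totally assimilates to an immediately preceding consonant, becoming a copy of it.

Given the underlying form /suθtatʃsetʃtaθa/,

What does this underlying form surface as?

[suθθatʃtʃetʃtʃaθa]

/t/ after /θ/ → [θ] (total assimilation)
/s/ after /tʃ/ → [tʃ] (total assimilation)
/t/ after /tʃ/ → [tʃ] (total assimilation)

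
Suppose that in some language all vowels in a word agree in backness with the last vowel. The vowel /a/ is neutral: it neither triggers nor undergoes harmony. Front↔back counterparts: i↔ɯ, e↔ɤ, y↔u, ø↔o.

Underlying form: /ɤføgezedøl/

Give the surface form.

/ɤ/ harmonizes with /ø/ ([-back]) → [e]

[eføgezedøl]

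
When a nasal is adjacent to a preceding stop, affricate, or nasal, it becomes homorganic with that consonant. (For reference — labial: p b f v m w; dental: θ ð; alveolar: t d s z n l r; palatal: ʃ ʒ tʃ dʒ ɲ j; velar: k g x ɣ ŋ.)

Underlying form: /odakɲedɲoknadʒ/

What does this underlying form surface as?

/ɲ/ after /k/ (velar) → [ŋ]
/ɲ/ after /d/ (alveolar) → [n]
/n/ after /k/ (velar) → [ŋ]

[odakŋednokŋadʒ]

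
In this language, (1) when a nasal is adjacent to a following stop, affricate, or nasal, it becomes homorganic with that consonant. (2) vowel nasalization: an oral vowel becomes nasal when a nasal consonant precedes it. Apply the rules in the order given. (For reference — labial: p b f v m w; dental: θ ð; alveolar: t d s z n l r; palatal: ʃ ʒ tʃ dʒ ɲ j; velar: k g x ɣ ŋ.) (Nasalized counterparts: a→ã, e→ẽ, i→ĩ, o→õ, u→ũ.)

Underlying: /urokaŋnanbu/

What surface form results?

Rule 1: /ŋ/ before /n/ (alveolar) → [n]
Rule 1: /n/ before /b/ (labial) → [m]
After rule 1: urokannambu
Rule 2: /a/ after nasal /n/ → [ã]

[urokannãmbu]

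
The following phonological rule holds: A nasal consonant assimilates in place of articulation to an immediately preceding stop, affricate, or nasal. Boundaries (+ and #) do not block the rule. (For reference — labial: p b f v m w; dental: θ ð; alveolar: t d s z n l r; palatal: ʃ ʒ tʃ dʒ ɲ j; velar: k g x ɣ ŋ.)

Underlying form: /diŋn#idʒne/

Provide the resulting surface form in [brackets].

/n/ after /ŋ/ (velar) → [ŋ]
/n/ after /dʒ/ (palatal) → [ɲ]

[diŋŋ#idʒɲe]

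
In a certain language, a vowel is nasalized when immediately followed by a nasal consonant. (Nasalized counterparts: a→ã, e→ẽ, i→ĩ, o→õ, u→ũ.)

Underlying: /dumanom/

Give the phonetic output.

/u/ before nasal /m/ → [ũ]
/a/ before nasal /n/ → [ã]
/o/ before nasal /m/ → [õ]

[dũmãnõm]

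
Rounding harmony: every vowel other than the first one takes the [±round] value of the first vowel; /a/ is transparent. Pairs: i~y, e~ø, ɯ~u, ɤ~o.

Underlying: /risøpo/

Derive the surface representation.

/ø/ harmonizes with /i/ ([-round]) → [e]
/o/ harmonizes with /i/ ([-round]) → [ɤ]

[risepɤ]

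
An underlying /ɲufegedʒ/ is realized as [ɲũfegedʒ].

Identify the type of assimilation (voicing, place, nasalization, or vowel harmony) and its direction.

nasalization, progressive

/u/→[ũ].
Each target copies a feature from the preceding segment, so the direction is progressive.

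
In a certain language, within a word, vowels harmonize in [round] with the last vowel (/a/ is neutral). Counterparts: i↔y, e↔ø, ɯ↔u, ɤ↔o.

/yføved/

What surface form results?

[ifeved]

/y/ harmonizes with /e/ ([-round]) → [i]
/ø/ harmonizes with /e/ ([-round]) → [e]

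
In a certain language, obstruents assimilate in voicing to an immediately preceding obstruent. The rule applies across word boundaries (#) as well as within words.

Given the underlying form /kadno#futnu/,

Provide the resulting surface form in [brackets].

no segment meets the rule's conditions; no change.

[kadno#futnu]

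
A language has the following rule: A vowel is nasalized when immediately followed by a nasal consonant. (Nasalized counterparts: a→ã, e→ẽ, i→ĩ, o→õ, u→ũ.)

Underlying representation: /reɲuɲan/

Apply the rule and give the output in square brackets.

[rẽɲũɲãn]

/e/ before nasal /ɲ/ → [ẽ]
/u/ before nasal /ɲ/ → [ũ]
/a/ before nasal /n/ → [ã]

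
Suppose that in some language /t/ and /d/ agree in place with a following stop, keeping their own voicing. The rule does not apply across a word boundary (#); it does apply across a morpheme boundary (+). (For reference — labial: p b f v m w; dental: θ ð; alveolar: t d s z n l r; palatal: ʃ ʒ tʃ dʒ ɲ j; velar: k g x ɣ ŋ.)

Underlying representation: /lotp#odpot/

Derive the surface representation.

[lopp#obpot]

/t/ before /p/ (labial) → [p]
/d/ before /p/ (labial) → [b]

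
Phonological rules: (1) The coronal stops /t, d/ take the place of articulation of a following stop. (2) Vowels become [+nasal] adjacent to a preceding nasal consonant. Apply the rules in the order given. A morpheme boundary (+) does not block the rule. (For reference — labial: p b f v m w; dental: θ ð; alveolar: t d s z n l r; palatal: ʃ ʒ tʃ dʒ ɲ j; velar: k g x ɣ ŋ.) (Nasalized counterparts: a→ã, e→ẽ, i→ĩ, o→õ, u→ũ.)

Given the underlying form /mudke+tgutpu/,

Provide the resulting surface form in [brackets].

[mũgke+kguppu]

Rule 1: /d/ before /k/ (velar) → [g]
Rule 1: /t/ before /g/ (velar) → [k]
Rule 1: /t/ before /p/ (labial) → [p]
After rule 1: mugke+kguppu
Rule 2: /u/ after nasal /m/ → [ũ]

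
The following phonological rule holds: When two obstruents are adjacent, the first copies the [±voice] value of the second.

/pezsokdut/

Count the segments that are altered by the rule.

2

/z/ before /s/ (voiceless) → [s]
/k/ before /d/ (voiced) → [g]
2 segments change.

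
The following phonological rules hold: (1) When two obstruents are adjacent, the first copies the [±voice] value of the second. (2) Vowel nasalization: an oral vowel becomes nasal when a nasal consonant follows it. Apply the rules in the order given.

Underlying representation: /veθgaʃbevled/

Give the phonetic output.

Rule 1: /θ/ before /g/ (voiced) → [ð]
Rule 1: /ʃ/ before /b/ (voiced) → [ʒ]
After rule 1: veðgaʒbevled
Rule 2: no segment meets the rule's conditions; no change.

[veðgaʒbevled]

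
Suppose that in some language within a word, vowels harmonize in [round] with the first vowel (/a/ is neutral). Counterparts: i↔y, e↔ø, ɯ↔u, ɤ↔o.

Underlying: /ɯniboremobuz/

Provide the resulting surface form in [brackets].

/o/ harmonizes with /ɯ/ ([-round]) → [ɤ]
/o/ harmonizes with /ɯ/ ([-round]) → [ɤ]
/u/ harmonizes with /ɯ/ ([-round]) → [ɯ]

[ɯnibɤremɤbɯz]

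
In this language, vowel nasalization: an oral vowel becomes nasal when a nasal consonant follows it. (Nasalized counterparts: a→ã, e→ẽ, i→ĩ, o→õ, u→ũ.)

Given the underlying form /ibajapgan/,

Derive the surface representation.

[ibajapgãn]

/a/ before nasal /n/ → [ã]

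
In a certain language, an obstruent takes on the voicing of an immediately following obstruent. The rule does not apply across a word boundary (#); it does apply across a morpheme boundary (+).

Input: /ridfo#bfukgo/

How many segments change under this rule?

/d/ before /f/ (voiceless) → [t]
/b/ before /f/ (voiceless) → [p]
/k/ before /g/ (voiced) → [g]
3 segments change.

3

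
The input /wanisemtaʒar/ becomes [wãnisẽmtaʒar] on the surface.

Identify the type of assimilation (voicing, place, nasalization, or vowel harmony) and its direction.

nasalization, regressive

/a/→[ã] /e/→[ẽ].
Each target copies a feature from the following segment, so the direction is regressive.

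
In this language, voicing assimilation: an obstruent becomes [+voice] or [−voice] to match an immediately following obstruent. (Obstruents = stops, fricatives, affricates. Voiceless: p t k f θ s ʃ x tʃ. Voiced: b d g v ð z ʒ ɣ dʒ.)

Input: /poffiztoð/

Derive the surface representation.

/z/ before /t/ (voiceless) → [s]

[poffistoð]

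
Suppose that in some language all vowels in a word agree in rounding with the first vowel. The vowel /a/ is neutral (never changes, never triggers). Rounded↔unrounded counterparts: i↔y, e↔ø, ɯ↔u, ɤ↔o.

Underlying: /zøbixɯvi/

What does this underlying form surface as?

[zøbyxuvy]

/i/ harmonizes with /ø/ ([+round]) → [y]
/ɯ/ harmonizes with /ø/ ([+round]) → [u]
/i/ harmonizes with /ø/ ([+round]) → [y]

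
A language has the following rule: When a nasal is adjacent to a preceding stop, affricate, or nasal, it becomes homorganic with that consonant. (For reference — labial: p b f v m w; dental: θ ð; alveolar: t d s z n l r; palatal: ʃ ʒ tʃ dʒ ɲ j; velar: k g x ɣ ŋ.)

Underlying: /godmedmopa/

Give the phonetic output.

[godnednopa]

/m/ after /d/ (alveolar) → [n]
/m/ after /d/ (alveolar) → [n]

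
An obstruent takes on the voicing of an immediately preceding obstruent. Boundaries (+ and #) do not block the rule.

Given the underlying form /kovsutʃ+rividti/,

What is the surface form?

[kovzutʃ+rividdi]

/s/ after /v/ (voiced) → [z]
/t/ after /d/ (voiced) → [d]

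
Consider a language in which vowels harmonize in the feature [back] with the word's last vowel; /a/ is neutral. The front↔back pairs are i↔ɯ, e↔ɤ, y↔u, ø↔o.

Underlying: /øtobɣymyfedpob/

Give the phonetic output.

/ø/ harmonizes with /o/ ([+back]) → [o]
/y/ harmonizes with /o/ ([+back]) → [u]
/y/ harmonizes with /o/ ([+back]) → [u]
/e/ harmonizes with /o/ ([+back]) → [ɤ]

[otobɣumufɤdpob]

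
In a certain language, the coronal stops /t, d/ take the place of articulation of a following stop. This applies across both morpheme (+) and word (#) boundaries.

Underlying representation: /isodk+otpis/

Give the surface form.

/d/ before /k/ (velar) → [g]
/t/ before /p/ (labial) → [p]

[isogk+oppis]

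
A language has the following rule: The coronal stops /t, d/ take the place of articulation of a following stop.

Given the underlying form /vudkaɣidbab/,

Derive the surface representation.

[vugkaɣibbab]

/d/ before /k/ (velar) → [g]
/d/ before /b/ (labial) → [b]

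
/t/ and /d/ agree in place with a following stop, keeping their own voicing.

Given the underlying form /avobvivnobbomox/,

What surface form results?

no segment meets the rule's conditions; no change.

[avobvivnobbomox]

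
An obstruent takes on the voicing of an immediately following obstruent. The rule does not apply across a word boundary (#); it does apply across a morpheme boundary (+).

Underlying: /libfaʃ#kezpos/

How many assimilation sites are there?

2

/b/ before /f/ (voiceless) → [p]
/z/ before /p/ (voiceless) → [s]
2 segments change.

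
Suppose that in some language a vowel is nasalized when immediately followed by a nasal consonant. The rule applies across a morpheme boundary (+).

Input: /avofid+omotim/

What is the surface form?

[avofid+õmotĩm]

/o/ before nasal /m/ → [õ]
/i/ before nasal /m/ → [ĩ]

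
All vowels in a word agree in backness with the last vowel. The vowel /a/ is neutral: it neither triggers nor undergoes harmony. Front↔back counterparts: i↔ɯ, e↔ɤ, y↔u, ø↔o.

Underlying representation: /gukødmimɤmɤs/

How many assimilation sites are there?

/ø/ harmonizes with /ɤ/ ([+back]) → [o]
/i/ harmonizes with /ɤ/ ([+back]) → [ɯ]
2 segments change.

2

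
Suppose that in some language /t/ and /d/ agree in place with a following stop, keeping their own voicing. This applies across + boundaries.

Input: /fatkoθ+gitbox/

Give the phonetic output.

/t/ before /k/ (velar) → [k]
/t/ before /b/ (labial) → [p]

[fakkoθ+gipbox]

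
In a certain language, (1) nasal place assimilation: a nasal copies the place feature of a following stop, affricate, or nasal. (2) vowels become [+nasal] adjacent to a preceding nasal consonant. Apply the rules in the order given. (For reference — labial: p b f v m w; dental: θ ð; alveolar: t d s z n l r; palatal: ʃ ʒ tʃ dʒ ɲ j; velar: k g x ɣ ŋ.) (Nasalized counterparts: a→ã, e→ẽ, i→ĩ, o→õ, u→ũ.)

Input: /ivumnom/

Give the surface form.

[ivunnõm]

Rule 1: /m/ before /n/ (alveolar) → [n]
After rule 1: ivunnom
Rule 2: /o/ after nasal /n/ → [õ]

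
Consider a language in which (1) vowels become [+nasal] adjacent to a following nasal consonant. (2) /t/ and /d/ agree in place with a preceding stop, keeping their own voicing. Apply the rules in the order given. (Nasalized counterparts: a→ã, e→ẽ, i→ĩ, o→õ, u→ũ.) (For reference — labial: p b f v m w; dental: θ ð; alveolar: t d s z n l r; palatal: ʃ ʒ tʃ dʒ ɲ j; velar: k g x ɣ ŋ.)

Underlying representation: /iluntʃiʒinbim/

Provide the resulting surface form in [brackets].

[ilũntʃiʒĩnbĩm]

Rule 1: /u/ before nasal /n/ → [ũ]
Rule 1: /i/ before nasal /n/ → [ĩ]
Rule 1: /i/ before nasal /m/ → [ĩ]
After rule 1: ilũntʃiʒĩnbĩm
Rule 2: no segment meets the rule's conditions; no change.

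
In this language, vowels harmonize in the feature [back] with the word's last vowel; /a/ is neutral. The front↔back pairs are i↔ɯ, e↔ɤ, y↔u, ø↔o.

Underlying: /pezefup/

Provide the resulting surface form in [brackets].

/e/ harmonizes with /u/ ([+back]) → [ɤ]
/e/ harmonizes with /u/ ([+back]) → [ɤ]

[pɤzɤfup]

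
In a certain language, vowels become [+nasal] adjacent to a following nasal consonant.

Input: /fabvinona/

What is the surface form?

[fabvĩnõna]

/i/ before nasal /n/ → [ĩ]
/o/ before nasal /n/ → [õ]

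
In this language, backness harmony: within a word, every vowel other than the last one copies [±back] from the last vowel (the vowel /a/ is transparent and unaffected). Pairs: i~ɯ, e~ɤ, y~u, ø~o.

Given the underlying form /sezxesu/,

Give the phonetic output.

/e/ harmonizes with /u/ ([+back]) → [ɤ]
/e/ harmonizes with /u/ ([+back]) → [ɤ]

[sɤzxɤsu]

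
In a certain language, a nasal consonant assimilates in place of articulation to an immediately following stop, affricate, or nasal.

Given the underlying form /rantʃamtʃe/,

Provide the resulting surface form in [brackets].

/n/ before /tʃ/ (palatal) → [ɲ]
/m/ before /tʃ/ (palatal) → [ɲ]

[raɲtʃaɲtʃe]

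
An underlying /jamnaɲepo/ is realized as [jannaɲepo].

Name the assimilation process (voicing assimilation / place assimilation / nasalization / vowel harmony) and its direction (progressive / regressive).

place assimilation, regressive

/m/→[n].
Each target copies a feature from the following segment, so the direction is regressive.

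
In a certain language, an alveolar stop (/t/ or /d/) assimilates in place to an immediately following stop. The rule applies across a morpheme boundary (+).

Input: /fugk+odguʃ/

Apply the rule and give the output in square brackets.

/d/ before /g/ (velar) → [g]

[fugk+ogguʃ]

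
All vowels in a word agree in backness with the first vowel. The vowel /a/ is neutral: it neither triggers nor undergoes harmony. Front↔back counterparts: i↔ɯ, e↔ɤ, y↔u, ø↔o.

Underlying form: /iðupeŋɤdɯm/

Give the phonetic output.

/u/ harmonizes with /i/ ([-back]) → [y]
/ɤ/ harmonizes with /i/ ([-back]) → [e]
/ɯ/ harmonizes with /i/ ([-back]) → [i]

[iðypeŋedim]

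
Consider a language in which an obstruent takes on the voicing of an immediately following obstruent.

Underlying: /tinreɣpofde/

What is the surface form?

[tinrexpovde]

/ɣ/ before /p/ (voiceless) → [x]
/f/ before /d/ (voiced) → [v]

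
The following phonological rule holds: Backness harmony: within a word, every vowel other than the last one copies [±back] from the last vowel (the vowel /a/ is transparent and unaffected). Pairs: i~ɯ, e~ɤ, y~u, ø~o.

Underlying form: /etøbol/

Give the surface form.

/e/ harmonizes with /o/ ([+back]) → [ɤ]
/ø/ harmonizes with /o/ ([+back]) → [o]

[ɤtobol]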